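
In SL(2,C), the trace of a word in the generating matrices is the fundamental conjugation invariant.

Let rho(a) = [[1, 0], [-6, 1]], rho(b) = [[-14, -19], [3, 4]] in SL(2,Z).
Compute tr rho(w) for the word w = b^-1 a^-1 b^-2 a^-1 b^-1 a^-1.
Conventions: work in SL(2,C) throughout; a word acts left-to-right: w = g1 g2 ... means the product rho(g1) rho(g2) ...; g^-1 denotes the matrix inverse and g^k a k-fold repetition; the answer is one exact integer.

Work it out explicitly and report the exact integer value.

-11268190

rho(b^-1) = [[4, 19], [-3, -14]]
... * rho(a^-1) = [[1, 0], [6, 1]]  ->  [[118, 19], [-87, -14]]
... * rho(b^-1) = [[4, 19], [-3, -14]]  ->  [[415, 1976], [-306, -1457]]
... * rho(b^-1) = [[4, 19], [-3, -14]]  ->  [[-4268, -19779], [3147, 14584]]
... * rho(a^-1) = [[1, 0], [6, 1]]  ->  [[-122942, -19779], [90651, 14584]]
... * rho(b^-1) = [[4, 19], [-3, -14]]  ->  [[-432431, -2058992], [318852, 1518193]]
... * rho(a^-1) = [[1, 0], [6, 1]]  ->  [[-12786383, -2058992], [9428010, 1518193]]
tr = -12786383 + 1518193 = -11268190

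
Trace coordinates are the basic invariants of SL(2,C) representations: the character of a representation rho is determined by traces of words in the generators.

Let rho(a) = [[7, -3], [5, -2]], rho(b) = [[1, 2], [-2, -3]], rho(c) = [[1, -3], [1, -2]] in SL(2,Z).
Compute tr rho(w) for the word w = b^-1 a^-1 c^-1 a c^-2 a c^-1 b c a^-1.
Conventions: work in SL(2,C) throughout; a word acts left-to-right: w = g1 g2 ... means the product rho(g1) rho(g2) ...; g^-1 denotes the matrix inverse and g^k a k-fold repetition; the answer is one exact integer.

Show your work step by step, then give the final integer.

135078

rho(b^-1) = [[-3, -2], [2, 1]]
... * rho(a^-1) = [[-2, 3], [-5, 7]]  ->  [[16, -23], [-9, 13]]
... * rho(c^-1) = [[-2, 3], [-1, 1]]  ->  [[-9, 25], [5, -14]]
... * rho(a) = [[7, -3], [5, -2]]  ->  [[62, -23], [-35, 13]]
... * rho(c^-1) = [[-2, 3], [-1, 1]]  ->  [[-101, 163], [57, -92]]
... * rho(c^-1) = [[-2, 3], [-1, 1]]  ->  [[39, -140], [-22, 79]]
... * rho(a) = [[7, -3], [5, -2]]  ->  [[-427, 163], [241, -92]]
... * rho(c^-1) = [[-2, 3], [-1, 1]]  ->  [[691, -1118], [-390, 631]]
... * rho(b) = [[1, 2], [-2, -3]]  ->  [[2927, 4736], [-1652, -2673]]
... * rho(c) = [[1, -3], [1, -2]]  ->  [[7663, -18253], [-4325, 10302]]
... * rho(a^-1) = [[-2, 3], [-5, 7]]  ->  [[75939, -104782], [-42860, 59139]]
tr = 75939 + 59139 = 135078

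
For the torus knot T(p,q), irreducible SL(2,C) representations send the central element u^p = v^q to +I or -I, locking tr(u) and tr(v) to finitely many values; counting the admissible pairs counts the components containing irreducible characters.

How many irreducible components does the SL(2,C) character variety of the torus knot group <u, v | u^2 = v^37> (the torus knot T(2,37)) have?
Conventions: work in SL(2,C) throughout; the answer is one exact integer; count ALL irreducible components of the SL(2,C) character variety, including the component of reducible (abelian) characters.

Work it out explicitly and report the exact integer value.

19

For T(2,37): irreducibility forces the central element u^2 = v^37 to one of +I, -I.
So on each irreducible component the traces are pinned: tr(u) = 2*cos(pi*alpha/2) with 1 <= alpha <= 1, tr(v) = 2*cos(pi*beta/37) with 1 <= beta <= 36.
Consistency of u^2 = (-1)^alpha I with v^37 = (-1)^beta I forces alpha = beta (mod 2).
count pairs: odd alpha (1 choices) x odd beta (18), plus even alpha (0) x even beta (18): 1*18 + 0*18 = 18.
Total: 18 irreducible-character components + 1 reducible (abelian) component = 19.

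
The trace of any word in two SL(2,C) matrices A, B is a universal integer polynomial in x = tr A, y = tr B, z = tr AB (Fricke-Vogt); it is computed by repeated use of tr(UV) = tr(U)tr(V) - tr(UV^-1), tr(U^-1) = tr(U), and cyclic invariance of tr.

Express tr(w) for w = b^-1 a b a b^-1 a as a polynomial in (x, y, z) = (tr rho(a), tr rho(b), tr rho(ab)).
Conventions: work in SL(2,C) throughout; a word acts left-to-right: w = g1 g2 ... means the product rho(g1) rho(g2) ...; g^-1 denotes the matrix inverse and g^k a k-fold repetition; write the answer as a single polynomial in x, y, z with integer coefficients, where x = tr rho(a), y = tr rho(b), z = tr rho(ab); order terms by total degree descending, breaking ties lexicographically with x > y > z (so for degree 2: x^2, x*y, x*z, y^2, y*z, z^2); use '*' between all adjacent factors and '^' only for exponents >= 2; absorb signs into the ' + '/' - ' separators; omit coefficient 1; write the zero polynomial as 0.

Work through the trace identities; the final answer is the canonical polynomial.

reduce: trace(b a^2) = trace(a)*trace(b a) - trace(b)  (reduce the a square) = x*z - y
trace(a b a^2) = trace(a)*trace(b a^2) - trace(b a)  (reduce the a square) = x^2*z - x*y - z
so trace(b a b a) = trace(a b)*trace(a b) - trace(1)  (split on a) = z^2 - 2
trace(b a b) = trace(b)*trace(a b) - trace(a)  (reduce the b square) = y*z - x
trace(a b a^2 b) = trace(a)*trace(b a b a) - trace(b a b)  (reduce the a square) = x*z^2 - y*z - x
trace(a b^-1 a b a) = trace(a b a^2)*trace(b) - trace(a b a^2 b)  (eliminate b^-1) = x^2*y*z - x*y^2 - x*z^2 + x
reduce: trace(a b a b a b) = trace(a b a b)*trace(a b) - trace(b a)  (split on a) = z^3 - 3*z
trace(a b^-1 a b a b) = trace(a b a b a)*trace(b) - trace(a b a b a b)  (eliminate b^-1) = x*y*z^2 - y^2*z - z^3 - x*y + 3*z
trace(b^-1 a b a b^-1 a) = trace(a b^-1 a b a)*trace(b) - trace(a b^-1 a b a b)  (eliminate b^-1) = x^2*y^2*z - x*y^3 - 2*x*y*z^2 + y^2*z + z^3 + 2*x*y - 3*z

x^2*y^2*z - x*y^3 - 2*x*y*z^2 + y^2*z + z^3 + 2*x*y - 3*z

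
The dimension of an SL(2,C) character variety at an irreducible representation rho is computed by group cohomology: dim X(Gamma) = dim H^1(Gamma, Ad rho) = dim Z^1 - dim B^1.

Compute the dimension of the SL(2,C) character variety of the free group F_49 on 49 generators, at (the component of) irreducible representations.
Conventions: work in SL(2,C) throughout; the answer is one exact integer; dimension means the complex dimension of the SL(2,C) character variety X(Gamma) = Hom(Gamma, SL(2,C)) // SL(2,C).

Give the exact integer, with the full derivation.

144

The free group F_49: 49 generators, no relators.
A cocycle picks one sl_2 vector per generator freely, giving dim Z^1 = 3*49 = 147.
At an irreducible rho the centralizer of the image in sl_2 is 0, so the coboundary map sl_2 -> Z^1 is injective: dim B^1 = 3.
dim H^1 = 147 - 3 = 144, which is dim X.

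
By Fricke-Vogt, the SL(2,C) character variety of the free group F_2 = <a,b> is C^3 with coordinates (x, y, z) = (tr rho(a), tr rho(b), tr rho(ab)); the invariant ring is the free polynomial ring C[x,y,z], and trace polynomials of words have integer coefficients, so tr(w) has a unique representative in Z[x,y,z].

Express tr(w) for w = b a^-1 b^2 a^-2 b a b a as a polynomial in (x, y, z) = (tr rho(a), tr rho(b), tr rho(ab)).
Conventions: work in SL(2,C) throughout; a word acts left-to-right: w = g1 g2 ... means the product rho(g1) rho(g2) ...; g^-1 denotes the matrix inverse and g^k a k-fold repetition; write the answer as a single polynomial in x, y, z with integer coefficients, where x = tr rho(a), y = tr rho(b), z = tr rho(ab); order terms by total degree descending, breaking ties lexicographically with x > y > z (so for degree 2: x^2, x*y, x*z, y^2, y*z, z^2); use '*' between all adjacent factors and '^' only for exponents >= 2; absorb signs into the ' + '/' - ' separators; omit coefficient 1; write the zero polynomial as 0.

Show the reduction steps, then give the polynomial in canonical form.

x^3*y^3*z^2 - x^4*y^2*z - 2*x^2*y^2*z^3 - x^3*y^3 - x*y^3*z^2 + x*y*z^4 + x^4*z + 5*x^2*y^2*z + x^2*z^3 + y^2*z^3 + x^3*y + x*y^3 - 2*x*y*z^2 - 5*x^2*z - 2*y^2*z - z^3 - x*y + 3*z

tr(a b a b) = tr(a b)*tr(a b) - tr(1)  (split on a) = z^2 - 2
tr(a b a) = tr(a)*tr(b a) - tr(b)  (reduce the a square) = x*z - y
use: tr(b a b a b) = tr(b)*tr(a b a b) - tr(a b a)  (reduce the b square) = y*z^2 - x*z - y
use: tr(b a b a b^2) = tr(b)*tr(b a b a b) - tr(b a b a)  (reduce the b square) = y^2*z^2 - x*y*z - y^2 - z^2 + 2
apply: tr(b a b a b^3) = tr(b)*tr(b a b a b^2) - tr(b a b a b)  (reduce the b square) = y^3*z^2 - x*y^2*z - y^3 - 2*y*z^2 + x*z + 3*y
tr(a b a b a b) = tr(b a)*tr(b a b a) - tr(b^-1 a^-1)  (split on b) = z^3 - 3*z
tr(b a b) = tr(b)*tr(a b) - tr(a)  (reduce the b square) = y*z - x
apply: tr(a b a b a) = tr(a)*tr(b a b a) - tr(b a b)  (reduce the a square) = x*z^2 - y*z - x
apply: tr(b a b a b a b) = tr(b)*tr(a b a b a b) - tr(a b a b a)  (reduce the b square) = y*z^3 - x*z^2 - 2*y*z + x
use: tr(b a b a b^3 a) = tr(b)*tr(b a b a b a b) - tr(b a b a b a)  (reduce the b square) = y^2*z^3 - x*y*z^2 - 2*y^2*z - z^3 + x*y + 3*z
tr(b^2 a^-1 b a b a b) = tr(b a b a b^3)*tr(a) - tr(b a b a b^3 a)  (eliminate a^-1) = x*y^3*z^2 - x^2*y^2*z - y^2*z^3 - x*y^3 - x*y*z^2 + x^2*z + 2*y^2*z + z^3 + 2*x*y - 3*z
tr(a b a b a b a b) = tr(a b)*tr(a b a b a b) - tr(a^-1 b^-1 a^-1 b^-1)  (split on a) = z^4 - 4*z^2 + 2
apply: tr(a b a b a b a) = tr(a)*tr(b a b a b a) - tr(b a b a b)  (reduce the a square) = x*z^3 - y*z^2 - 2*x*z + y
tr(b a b a b a b^2 a) = tr(b)*tr(a b a b a b a b) - tr(a b a b a b a)  (reduce the b square) = y*z^4 - x*z^3 - 3*y*z^2 + 2*x*z + y
apply: tr(b^2 a^-1 b a b a b a) = tr(b a b a b a b^2)*tr(a) - tr(b a b a b a b^2 a)  (eliminate a^-1) = x*y^2*z^3 - x^2*y*z^2 - y*z^4 - 2*x*y^2*z + x^2*y + 3*y*z^2 + x*z - y
apply: tr(a^-1 b a b a b a^-1 b^2) = tr(b^2 a^-1 b a b a b)*tr(a) - tr(b^2 a^-1 b a b a b a)  (eliminate a^-1) = x^2*y^3*z^2 - x^3*y^2*z - 2*x*y^2*z^3 - x^2*y^3 + y*z^4 + x^3*z + 4*x*y^2*z + x*z^3 + x^2*y - 3*y*z^2 - 4*x*z + y
apply: tr(b a b a b a^-1 b^2) = tr(b^3 a b a b)*tr(a) - tr(b^3 a b a b a)  (eliminate a^-1) = x*y^3*z^2 - x^2*y^2*z - y^2*z^3 - x*y^3 - x*y*z^2 + x^2*z + 2*y^2*z + z^3 + 2*x*y - 3*z
tr(b a^-1 b^2 a^-2 b a b a) = tr(a^-1 b a b a b a^-1 b^2)*tr(a) - tr(a^-1 b a b a b a^-1 b^2 a)  (eliminate a^-1) = x^3*y^3*z^2 - x^4*y^2*z - 2*x^2*y^2*z^3 - x^3*y^3 - x*y^3*z^2 + x*y*z^4 + x^4*z + 5*x^2*y^2*z + x^2*z^3 + y^2*z^3 + x^3*y + x*y^3 - 2*x*y*z^2 - 5*x^2*z - 2*y^2*z - z^3 - x*y + 3*z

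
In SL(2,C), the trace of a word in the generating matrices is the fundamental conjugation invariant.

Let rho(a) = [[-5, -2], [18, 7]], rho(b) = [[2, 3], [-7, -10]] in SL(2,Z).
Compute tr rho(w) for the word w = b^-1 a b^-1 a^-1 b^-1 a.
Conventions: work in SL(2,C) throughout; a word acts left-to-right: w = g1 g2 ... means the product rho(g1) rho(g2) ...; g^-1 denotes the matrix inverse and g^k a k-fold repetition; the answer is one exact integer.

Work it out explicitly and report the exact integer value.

rho(b^-1) = [[-10, -3], [7, 2]]
... * rho(a) = [[-5, -2], [18, 7]]  ->  [[-4, -1], [1, 0]]
... * rho(b^-1) = [[-10, -3], [7, 2]]  ->  [[33, 10], [-10, -3]]
... * rho(a^-1) = [[7, 2], [-18, -5]]  ->  [[51, 16], [-16, -5]]
... * rho(b^-1) = [[-10, -3], [7, 2]]  ->  [[-398, -121], [125, 38]]
... * rho(a) = [[-5, -2], [18, 7]]  ->  [[-188, -51], [59, 16]]
tr = -188 + 16 = -172

-172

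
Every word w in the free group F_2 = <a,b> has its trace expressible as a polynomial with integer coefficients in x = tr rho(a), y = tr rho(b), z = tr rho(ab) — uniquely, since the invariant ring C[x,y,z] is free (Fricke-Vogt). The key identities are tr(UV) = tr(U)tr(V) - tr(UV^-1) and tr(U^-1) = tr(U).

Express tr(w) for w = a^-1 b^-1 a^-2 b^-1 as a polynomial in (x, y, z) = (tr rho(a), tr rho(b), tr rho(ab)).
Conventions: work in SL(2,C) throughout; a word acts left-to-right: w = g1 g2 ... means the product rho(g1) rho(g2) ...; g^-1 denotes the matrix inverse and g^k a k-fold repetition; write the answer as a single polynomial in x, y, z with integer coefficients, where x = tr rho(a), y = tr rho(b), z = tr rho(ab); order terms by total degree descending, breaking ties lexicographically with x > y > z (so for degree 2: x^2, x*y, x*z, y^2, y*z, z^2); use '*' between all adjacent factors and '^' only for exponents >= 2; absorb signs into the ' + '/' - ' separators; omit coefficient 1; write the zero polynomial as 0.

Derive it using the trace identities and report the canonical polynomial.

x*z^2 - y*z - x

tr(b^-1) = tr(b) = y
reduce: tr(b^-1 a) = tr(a) * tr(b) - tr(a b) = x*y - z
tr(b^-1 a^-1) = tr(b^-1) * tr(a) - tr(b^-1 a) = z
tr(b^-1 a^-1 b^-1) = tr(b^-1 a^-1) * tr(b) - tr(b^-1 a^-1 b) = y*z - x
tr(b a b a) = tr(a b) * tr(a b) - tr(1) = z^2 - 2
so tr(a^-1 b a b) = tr(b a b) * tr(a) - tr(b a b a) = x*y*z - x^2 - z^2 + 2
tr(a b^-1 a^-1 b) = tr(a^-1 b a) * tr(b) - tr(a^-1 b a b) = -x*y*z + x^2 + y^2 + z^2 - 2
so tr(b^-1 a^-1 b^-1 a) = tr(a b^-1 a^-1) * tr(b) - tr(a b^-1 a^-1 b) = x*y*z - x^2 - z^2 + 2
tr(b^-1 a^-1 b^-1 a^-1) = tr(b^-1 a^-1 b^-1) * tr(a) - tr(b^-1 a^-1 b^-1 a) = z^2 - 2
reduce: tr(a^-1 b^-1 a^-2 b^-1) = tr(b^-1 a^-1 b^-1 a^-1) * tr(a) - tr(b^-1 a^-1 b^-1) = x*z^2 - y*z - x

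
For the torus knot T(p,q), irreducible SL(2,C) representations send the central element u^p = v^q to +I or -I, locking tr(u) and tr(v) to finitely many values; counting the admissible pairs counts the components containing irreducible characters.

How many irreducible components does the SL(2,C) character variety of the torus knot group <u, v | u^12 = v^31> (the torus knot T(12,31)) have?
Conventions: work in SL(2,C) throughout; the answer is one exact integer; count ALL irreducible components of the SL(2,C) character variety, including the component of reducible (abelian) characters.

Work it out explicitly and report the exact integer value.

166

Gamma = < u, v | u^12 = v^31 > (torus knot T(12,31)); the central element u^12 = v^31 acts as +I or -I in any irreducible SL(2,C) representation.
On an irreducible component, tr(u) is locked at 2*cos(pi*alpha/12) for some alpha in 1..11, and tr(v) at 2*cos(pi*beta/31) for some beta in 1..30.
The two central values (-1)^alpha I and (-1)^beta I must be the same matrix, so alpha and beta share a parity.
Enumerate parity-matched pairs: 6*15 odd-odd plus 5*15 even-even gives 165.
components with irreducible characters: 165; plus the single component of reducible (abelian) characters: total 166.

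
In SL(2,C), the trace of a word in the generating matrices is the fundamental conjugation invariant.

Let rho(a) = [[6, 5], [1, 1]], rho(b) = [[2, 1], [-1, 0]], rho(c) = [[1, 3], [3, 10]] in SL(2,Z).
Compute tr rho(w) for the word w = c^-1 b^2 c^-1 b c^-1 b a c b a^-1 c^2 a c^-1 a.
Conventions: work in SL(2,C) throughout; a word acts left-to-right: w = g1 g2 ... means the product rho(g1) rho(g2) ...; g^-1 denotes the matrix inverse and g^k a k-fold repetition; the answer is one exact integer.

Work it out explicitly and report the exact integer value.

rho(c^-1) = [[10, -3], [-3, 1]]
... * rho(b) = [[2, 1], [-1, 0]]  ->  [[23, 10], [-7, -3]]
... * rho(b) = [[2, 1], [-1, 0]]  ->  [[36, 23], [-11, -7]]
... * rho(c^-1) = [[10, -3], [-3, 1]]  ->  [[291, -85], [-89, 26]]
... * rho(b) = [[2, 1], [-1, 0]]  ->  [[667, 291], [-204, -89]]
... * rho(c^-1) = [[10, -3], [-3, 1]]  ->  [[5797, -1710], [-1773, 523]]
... * rho(b) = [[2, 1], [-1, 0]]  ->  [[13304, 5797], [-4069, -1773]]
... * rho(a) = [[6, 5], [1, 1]]  ->  [[85621, 72317], [-26187, -22118]]
... * rho(c) = [[1, 3], [3, 10]]  ->  [[302572, 980033], [-92541, -299741]]
... * rho(b) = [[2, 1], [-1, 0]]  ->  [[-374889, 302572], [114659, -92541]]
... * rho(a^-1) = [[1, -5], [-1, 6]]  ->  [[-677461, 3689877], [207200, -1128541]]
... * rho(c) = [[1, 3], [3, 10]]  ->  [[10392170, 34866387], [-3178423, -10663810]]
... * rho(c) = [[1, 3], [3, 10]]  ->  [[114991331, 379840380], [-35169853, -116173369]]
... * rho(a) = [[6, 5], [1, 1]]  ->  [[1069788366, 954797035], [-327192487, -292022634]]
... * rho(c^-1) = [[10, -3], [-3, 1]]  ->  [[7833492555, -2254568063], [-2395856968, 689554827]]
... * rho(a) = [[6, 5], [1, 1]]  ->  [[44746387267, 36912894712], [-13685586981, -11289730013]]
tr = 44746387267 + -11289730013 = 33456657254

33456657254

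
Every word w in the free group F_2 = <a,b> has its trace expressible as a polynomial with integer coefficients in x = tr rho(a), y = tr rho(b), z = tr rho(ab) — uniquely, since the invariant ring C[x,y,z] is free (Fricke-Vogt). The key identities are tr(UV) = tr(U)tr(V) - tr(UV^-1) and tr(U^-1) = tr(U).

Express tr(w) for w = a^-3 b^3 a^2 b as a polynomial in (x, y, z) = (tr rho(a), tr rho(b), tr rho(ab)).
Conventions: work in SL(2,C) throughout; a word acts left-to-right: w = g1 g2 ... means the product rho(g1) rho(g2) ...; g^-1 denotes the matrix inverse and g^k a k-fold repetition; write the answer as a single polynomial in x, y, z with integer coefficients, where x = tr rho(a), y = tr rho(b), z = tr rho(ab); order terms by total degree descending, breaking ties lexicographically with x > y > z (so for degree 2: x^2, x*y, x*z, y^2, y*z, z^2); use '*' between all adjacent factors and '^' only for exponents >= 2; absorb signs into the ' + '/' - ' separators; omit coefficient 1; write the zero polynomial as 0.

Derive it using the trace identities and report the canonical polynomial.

x^4*y^3*z - x^5*y^2 - x^3*y^4 - x^3*y^2*z^2 - x^4*y*z - x^2*y^3*z + x^5 + 6*x^3*y^2 + x^3*z^2 + 2*x*y^4 + x*y^2*z^2 + x^2*y*z - y^3*z - 5*x^3 - 8*x*y^2 - x*z^2 + 2*y*z + 5*x

trace(a b^2) = trace(b) * trace(a b) - trace(a) = y*z - x
apply: trace(b^3 a) = trace(b) * trace(a b^2) - trace(a b) = y^2*z - x*y - z
apply: trace(b^2) = trace(b) * trace(b) - trace(1) = y^2 - 2
trace(b^3) = trace(b) * trace(b^2) - trace(b) = y^3 - 3*y
use: trace(b a^2 b^2) = trace(a) * trace(b^3 a) - trace(b^3) = x*y^2*z - x^2*y - y^3 - x*z + 3*y
use: trace(b a^2 b) = trace(a) * trace(b^2 a) - trace(b^2) = x*y*z - x^2 - y^2 + 2
trace(b^3 a^2 b) = trace(b) * trace(b a^2 b^2) - trace(b a^2 b) = x*y^3*z - x^2*y^2 - y^4 - 2*x*y*z + x^2 + 4*y^2 - 2
trace(a b a b) = trace(a b) * trace(a b) - trace(1)   [split at repeated a] = z^2 - 2
trace(a b a) = trace(a) * trace(b a) - trace(b) = x*z - y
trace(b a b^2 a) = trace(b) * trace(a b a b) - trace(a b a) = y*z^2 - x*z - y
trace(b a^2 b a b) = trace(a) * trace(b a b^2 a) - trace(b a b^2) = x*y*z^2 - x^2*z - y^2*z + z
use: trace(b a^2 b a) = trace(a) * trace(b a b a) - trace(b a b) = x*z^2 - y*z - x
apply: trace(b^3 a^2 b a) = trace(b) * trace(b a^2 b a b) - trace(b a^2 b a) = x*y^2*z^2 - x^2*y*z - y^3*z - x*z^2 + 2*y*z + x
use: trace(a^-1 b^3 a^2 b) = trace(b^3 a^2 b) * trace(a) - trace(b^3 a^2 b a) = x^2*y^3*z - x^3*y^2 - x*y^4 - x*y^2*z^2 - x^2*y*z + y^3*z + x^3 + 4*x*y^2 + x*z^2 - 2*y*z - 3*x
trace(a^-1 b^3 a^2 b a^-1) = trace(a^-1 b^3 a^2 b) * trace(a) - trace(a^-1 b^3 a^2 b a) = x^3*y^3*z - x^4*y^2 - x^2*y^4 - x^2*y^2*z^2 - x^3*y*z + x^4 + 5*x^2*y^2 + x^2*z^2 + y^4 - 4*x^2 - 4*y^2 + 2
trace(a^-3 b^3 a^2 b) = trace(a^-1 b^3 a^2 b a^-1) * trace(a) - trace(a^-1 b^3 a^2 b) = x^4*y^3*z - x^5*y^2 - x^3*y^4 - x^3*y^2*z^2 - x^4*y*z - x^2*y^3*z + x^5 + 6*x^3*y^2 + x^3*z^2 + 2*x*y^4 + x*y^2*z^2 + x^2*y*z - y^3*z - 5*x^3 - 8*x*y^2 - x*z^2 + 2*y*z + 5*x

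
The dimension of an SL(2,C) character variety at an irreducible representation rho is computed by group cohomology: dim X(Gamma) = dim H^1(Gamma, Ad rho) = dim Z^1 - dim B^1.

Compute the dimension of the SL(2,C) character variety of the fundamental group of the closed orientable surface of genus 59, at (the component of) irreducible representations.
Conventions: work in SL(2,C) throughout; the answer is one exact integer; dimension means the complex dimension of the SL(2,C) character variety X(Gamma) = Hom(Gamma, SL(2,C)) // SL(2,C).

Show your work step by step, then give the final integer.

pi_1 of the closed genus-59 surface has 118 generators bound by the single product-of-commutators relator.
Unconstrained cocycle data is one sl_2 vector per generator (354 dimensions), cut by the relator condition d_2(z) = 0.
At an irreducible rho, H^2 = coker(d_2) vanishes (Poincare duality: H^2 is dual to H^0 = invariants = 0), so d_2 is surjective onto sl_2 and dim Z^1 = 354 - 3 = 351.
Coboundaries contribute dim B^1 = 3 (injective at irreducible rho).
dim H^1 = 351 - 3 = 348 = dim X.

348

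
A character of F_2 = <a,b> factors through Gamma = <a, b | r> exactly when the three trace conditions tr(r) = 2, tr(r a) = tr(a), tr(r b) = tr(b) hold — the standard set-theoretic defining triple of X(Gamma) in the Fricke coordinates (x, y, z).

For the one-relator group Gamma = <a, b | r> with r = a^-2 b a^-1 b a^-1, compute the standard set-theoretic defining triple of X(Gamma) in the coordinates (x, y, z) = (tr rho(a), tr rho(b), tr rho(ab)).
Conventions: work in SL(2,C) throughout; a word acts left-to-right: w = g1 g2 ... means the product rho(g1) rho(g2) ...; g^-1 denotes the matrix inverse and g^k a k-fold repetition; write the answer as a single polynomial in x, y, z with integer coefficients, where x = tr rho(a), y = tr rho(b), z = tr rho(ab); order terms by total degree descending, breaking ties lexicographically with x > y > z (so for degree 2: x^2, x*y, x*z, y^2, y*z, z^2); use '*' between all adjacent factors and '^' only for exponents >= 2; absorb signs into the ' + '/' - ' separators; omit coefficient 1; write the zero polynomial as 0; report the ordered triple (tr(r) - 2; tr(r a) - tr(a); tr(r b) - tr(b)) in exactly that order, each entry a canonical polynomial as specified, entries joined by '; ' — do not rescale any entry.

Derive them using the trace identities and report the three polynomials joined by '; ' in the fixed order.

x^4*y^2 - 2*x^3*y*z - 2*x^2*y^2 + x^2*z^2 + 3*x*y*z - x^2 - z^2; x^3*y^2 - 2*x^2*y*z - x*y^2 + x*z^2 + y*z - 2*x; x^4*y^3 - 3*x^3*y^2*z - x^2*y^3 + 3*x^2*y*z^2 + 2*x*y^2*z - x*z^3 - 2*x^2*y - y*z^2 + 2*x*z

tr(b^2) = tr(b) tr(b) - tr(1)  (reduce the b square) = y^2 - 2
tr(b^2 a) = tr(b) tr(a b) - tr(a)  (reduce the b square) = y*z - x
tr(b a^-1 b) = tr(b^2) tr(a) - tr(b^2 a)  (eliminate a^-1) = x*y^2 - y*z - x
tr(b a b a) = tr(a b) tr(a b) - tr(1)  (split on a) = z^2 - 2
tr(b a^-1 b a) = tr(b a b) tr(a) - tr(b a b a)  (eliminate a^-1) = x*y*z - x^2 - z^2 + 2
tr(a^-1 b a^-1 b) = tr(b a^-1 b) tr(a) - tr(b a^-1 b a)  (eliminate a^-1) = x^2*y^2 - 2*x*y*z + z^2 - 2
tr(a^-1 b a^-1 b a^-1) = tr(a^-1 b a^-1 b) tr(a) - tr(a^-1 b a^-1 b a)  (eliminate a^-1) = x^3*y^2 - 2*x^2*y*z - x*y^2 + x*z^2 + y*z - x
tr(a^-2 b a^-1 b a^-1) = tr(a^-1 b a^-1 b a^-1) tr(a) - tr(a^-1 b a^-1 b)  (eliminate a^-1) = x^4*y^2 - 2*x^3*y*z - 2*x^2*y^2 + x^2*z^2 + 3*x*y*z - x^2 - z^2 + 2
tr(b^3) = tr(b) tr(b^2) - tr(b) = y^3 - 3*y
tr(b^3 a) = tr(b) tr(a b^2) - tr(a b) = y^2*z - x*y - z
tr(b a^-1 b^2) = tr(b^3) tr(a) - tr(b^3 a) = x*y^3 - y^2*z - 2*x*y + z
tr(a b a) = tr(a) tr(b a) - tr(b) = x*z - y
tr(b^2 a b a) = tr(b) tr(a b a b) - tr(a b a) = y*z^2 - x*z - y
tr(b a^-1 b^2 a) = tr(b^2 a b) tr(a) - tr(b^2 a b a) = x*y^2*z - x^2*y - y*z^2 + y
tr(b a^-1 b a^-1 b) = tr(b a^-1 b^2) tr(a) - tr(b a^-1 b^2 a) = x^2*y^3 - 2*x*y^2*z - x^2*y + y*z^2 + x*z - y
tr(b a b a b a) = tr(b a) tr(b a b a) - tr(b^-1 a^-1)   [split at repeated b] = z^3 - 3*z
tr(b a b a^-1 b a) = tr(b a b a b) tr(a) - tr(b a b a b a) = x*y*z^2 - x^2*z - z^3 - x*y + 3*z
tr(b a^-1 b a^-1 b a) = tr(b a b a^-1 b) tr(a) - tr(b a b a^-1 b a) = x^2*y^2*z - x^3*y - 2*x*y*z^2 + x^2*z + z^3 + 2*x*y - 3*z
tr(a^-1 b a^-1 b a^-1 b) = tr(b a^-1 b a^-1 b) tr(a) - tr(b a^-1 b a^-1 b a) = x^3*y^3 - 3*x^2*y^2*z + 3*x*y*z^2 - z^3 - 3*x*y + 3*z
tr(a^-2 b a^-1 b a^-1 b) = tr(a^-1 b a^-1 b a^-1 b) tr(a) - tr(a^-1 b a^-1 b a^-1 b a) = x^4*y^3 - 3*x^3*y^2*z - x^2*y^3 + 3*x^2*y*z^2 + 2*x*y^2*z - x*z^3 - 2*x^2*y - y*z^2 + 2*x*z + y
assemble the triple (tr(r) - 2; tr(r a) - x; tr(r b) - y)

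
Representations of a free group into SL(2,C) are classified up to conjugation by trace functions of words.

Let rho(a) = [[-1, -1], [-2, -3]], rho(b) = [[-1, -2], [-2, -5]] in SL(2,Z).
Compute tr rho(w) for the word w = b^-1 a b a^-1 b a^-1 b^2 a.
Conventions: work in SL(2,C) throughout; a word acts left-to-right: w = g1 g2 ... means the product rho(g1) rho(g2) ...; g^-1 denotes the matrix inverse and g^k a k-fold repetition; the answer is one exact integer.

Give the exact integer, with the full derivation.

rho(b^-1) = [[-5, 2], [2, -1]]
... * rho(a) = [[-1, -1], [-2, -3]]  ->  [[1, -1], [0, 1]]
... * rho(b) = [[-1, -2], [-2, -5]]  ->  [[1, 3], [-2, -5]]
... * rho(a^-1) = [[-3, 1], [2, -1]]  ->  [[3, -2], [-4, 3]]
... * rho(b) = [[-1, -2], [-2, -5]]  ->  [[1, 4], [-2, -7]]
... * rho(a^-1) = [[-3, 1], [2, -1]]  ->  [[5, -3], [-8, 5]]
... * rho(b) = [[-1, -2], [-2, -5]]  ->  [[1, 5], [-2, -9]]
... * rho(b) = [[-1, -2], [-2, -5]]  ->  [[-11, -27], [20, 49]]
... * rho(a) = [[-1, -1], [-2, -3]]  ->  [[65, 92], [-118, -167]]
tr = 65 + -167 = -102

-102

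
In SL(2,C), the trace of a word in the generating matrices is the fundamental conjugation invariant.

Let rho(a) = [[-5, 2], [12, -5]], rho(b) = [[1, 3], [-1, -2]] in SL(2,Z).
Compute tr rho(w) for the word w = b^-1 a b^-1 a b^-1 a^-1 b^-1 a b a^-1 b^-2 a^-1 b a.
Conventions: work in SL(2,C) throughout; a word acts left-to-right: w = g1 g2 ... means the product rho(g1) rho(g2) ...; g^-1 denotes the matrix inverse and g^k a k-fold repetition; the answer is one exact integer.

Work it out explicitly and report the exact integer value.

rho(b^-1) = [[-2, -3], [1, 1]]
... * rho(a) = [[-5, 2], [12, -5]]  ->  [[-26, 11], [7, -3]]
... * rho(b^-1) = [[-2, -3], [1, 1]]  ->  [[63, 89], [-17, -24]]
... * rho(a) = [[-5, 2], [12, -5]]  ->  [[753, -319], [-203, 86]]
... * rho(b^-1) = [[-2, -3], [1, 1]]  ->  [[-1825, -2578], [492, 695]]
... * rho(a^-1) = [[-5, -2], [-12, -5]]  ->  [[40061, 16540], [-10800, -4459]]
... * rho(b^-1) = [[-2, -3], [1, 1]]  ->  [[-63582, -103643], [17141, 27941]]
... * rho(a) = [[-5, 2], [12, -5]]  ->  [[-925806, 391051], [249587, -105423]]
... * rho(b) = [[1, 3], [-1, -2]]  ->  [[-1316857, -3559520], [355010, 959607]]
... * rho(a^-1) = [[-5, -2], [-12, -5]]  ->  [[49298525, 20431314], [-13290334, -5508055]]
... * rho(b^-1) = [[-2, -3], [1, 1]]  ->  [[-78165736, -127464261], [21072613, 34362947]]
... * rho(b^-1) = [[-2, -3], [1, 1]]  ->  [[28867211, 107032947], [-7782279, -28854892]]
... * rho(a^-1) = [[-5, -2], [-12, -5]]  ->  [[-1428731419, -592899157], [385170099, 159839018]]
... * rho(b) = [[1, 3], [-1, -2]]  ->  [[-835832262, -3100395943], [225331081, 835832261]]
... * rho(a) = [[-5, 2], [12, -5]]  ->  [[-33025590006, 13830315191], [8903331727, -3728499143]]
tr = -33025590006 + -3728499143 = -36754089149

-36754089149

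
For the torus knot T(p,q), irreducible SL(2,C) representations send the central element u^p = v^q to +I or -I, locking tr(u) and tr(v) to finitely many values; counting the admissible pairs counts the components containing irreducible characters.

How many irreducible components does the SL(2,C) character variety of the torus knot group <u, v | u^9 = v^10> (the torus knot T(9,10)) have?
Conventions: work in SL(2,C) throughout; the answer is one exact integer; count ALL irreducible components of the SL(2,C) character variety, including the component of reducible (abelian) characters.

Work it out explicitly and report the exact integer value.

For T(9,10): irreducibility forces the central element u^9 = v^10 to one of +I, -I.
On an irreducible component, tr(u) is locked at 2*cos(pi*alpha/9) for some alpha in 1..8, and tr(v) at 2*cos(pi*beta/10) for some beta in 1..9.
u^9 = (-1)^alpha I and v^10 = (-1)^beta I must agree, so alpha and beta have equal parity.
Enumerate parity-matched pairs: 4*5 odd-odd plus 4*4 even-even gives 36.
components with irreducible characters: 36; plus the single component of reducible (abelian) characters: total 37.

37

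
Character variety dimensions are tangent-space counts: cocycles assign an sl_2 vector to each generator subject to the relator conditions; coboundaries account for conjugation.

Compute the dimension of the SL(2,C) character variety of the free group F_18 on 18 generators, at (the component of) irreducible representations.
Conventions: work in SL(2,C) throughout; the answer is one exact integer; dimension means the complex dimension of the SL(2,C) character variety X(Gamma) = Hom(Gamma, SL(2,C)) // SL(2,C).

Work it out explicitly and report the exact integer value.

The free group F_18: 18 generators, no relators.
Z^1(Gamma, Ad rho) = (sl_2)^18: a cocycle is a free choice of one sl_2 vector per generator, so dim Z^1 = 3*18 = 54.
dim B^1 = 3: the coboundary map is injective because an irreducible image has centralizer 0 in sl_2.
Therefore dim X = 54 - 3 = 51.

51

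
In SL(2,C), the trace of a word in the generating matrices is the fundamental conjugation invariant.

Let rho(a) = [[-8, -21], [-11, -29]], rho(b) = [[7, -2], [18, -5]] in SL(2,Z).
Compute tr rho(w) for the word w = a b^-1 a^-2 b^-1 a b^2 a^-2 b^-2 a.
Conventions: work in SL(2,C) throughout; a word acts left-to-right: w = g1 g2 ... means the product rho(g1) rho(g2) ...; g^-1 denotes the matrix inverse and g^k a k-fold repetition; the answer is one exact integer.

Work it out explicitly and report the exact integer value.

rho(a) = [[-8, -21], [-11, -29]]
... * rho(b^-1) = [[-5, 2], [-18, 7]]  ->  [[418, -163], [577, -225]]
... * rho(a^-1) = [[-29, 21], [11, -8]]  ->  [[-13915, 10082], [-19208, 13917]]
... * rho(a^-1) = [[-29, 21], [11, -8]]  ->  [[514437, -372871], [710119, -514704]]
... * rho(b^-1) = [[-5, 2], [-18, 7]]  ->  [[4139493, -1581223], [5714077, -2182690]]
... * rho(a) = [[-8, -21], [-11, -29]]  ->  [[-15722491, -41073886], [-21703026, -56697607]]
... * rho(b) = [[7, -2], [18, -5]]  ->  [[-849387385, 236814412], [-1172478108, 326894087]]
... * rho(b) = [[7, -2], [18, -5]]  ->  [[-1683052279, 514702710], [-2323253190, 710485781]]
... * rho(a^-1) = [[-29, 21], [11, -8]]  ->  [[54470245901, -39461719539], [75189686101, -54472203238]]
... * rho(a^-1) = [[-29, 21], [11, -8]]  ->  [[-2013716046058, 1459568920233], [-2779695132547, 2014761034025]]
... * rho(b^-1) = [[-5, 2], [-18, 7]]  ->  [[-16203660333904, 6189550349515], [-22367222949715, 8543936973081]]
... * rho(b^-1) = [[-5, 2], [-18, 7]]  ->  [[-30393604621750, 10919531778797], [-41954750766883, 15073112912137]]
... * rho(a) = [[-8, -21], [-11, -29]]  ->  [[123033987407233, 321599275471637], [169833764101557, 443929491652570]]
tr = 123033987407233 + 443929491652570 = 566963479059803

566963479059803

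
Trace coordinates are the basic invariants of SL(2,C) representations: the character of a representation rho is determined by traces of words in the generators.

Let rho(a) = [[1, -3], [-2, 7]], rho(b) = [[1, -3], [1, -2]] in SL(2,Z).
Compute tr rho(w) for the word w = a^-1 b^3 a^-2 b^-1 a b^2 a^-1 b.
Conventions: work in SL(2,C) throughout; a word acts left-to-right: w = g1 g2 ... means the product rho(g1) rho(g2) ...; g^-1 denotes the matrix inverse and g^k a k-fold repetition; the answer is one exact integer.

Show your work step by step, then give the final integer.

rho(a^-1) = [[7, 3], [2, 1]]
... * rho(b) = [[1, -3], [1, -2]]  ->  [[10, -27], [3, -8]]
... * rho(b) = [[1, -3], [1, -2]]  ->  [[-17, 24], [-5, 7]]
... * rho(b) = [[1, -3], [1, -2]]  ->  [[7, 3], [2, 1]]
... * rho(a^-1) = [[7, 3], [2, 1]]  ->  [[55, 24], [16, 7]]
... * rho(a^-1) = [[7, 3], [2, 1]]  ->  [[433, 189], [126, 55]]
... * rho(b^-1) = [[-2, 3], [-1, 1]]  ->  [[-1055, 1488], [-307, 433]]
... * rho(a) = [[1, -3], [-2, 7]]  ->  [[-4031, 13581], [-1173, 3952]]
... * rho(b) = [[1, -3], [1, -2]]  ->  [[9550, -15069], [2779, -4385]]
... * rho(b) = [[1, -3], [1, -2]]  ->  [[-5519, 1488], [-1606, 433]]
... * rho(a^-1) = [[7, 3], [2, 1]]  ->  [[-35657, -15069], [-10376, -4385]]
... * rho(b) = [[1, -3], [1, -2]]  ->  [[-50726, 137109], [-14761, 39898]]
tr = -50726 + 39898 = -10828

-10828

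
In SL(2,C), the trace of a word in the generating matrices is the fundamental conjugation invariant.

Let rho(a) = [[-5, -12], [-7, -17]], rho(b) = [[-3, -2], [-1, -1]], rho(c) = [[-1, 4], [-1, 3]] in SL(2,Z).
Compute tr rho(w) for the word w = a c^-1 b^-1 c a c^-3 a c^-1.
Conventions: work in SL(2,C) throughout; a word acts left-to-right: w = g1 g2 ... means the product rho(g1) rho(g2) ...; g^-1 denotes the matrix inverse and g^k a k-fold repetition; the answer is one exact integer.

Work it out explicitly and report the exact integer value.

rho(a) = [[-5, -12], [-7, -17]]
... * rho(c^-1) = [[3, -4], [1, -1]]  ->  [[-27, 32], [-38, 45]]
... * rho(b^-1) = [[-1, 2], [1, -3]]  ->  [[59, -150], [83, -211]]
... * rho(c) = [[-1, 4], [-1, 3]]  ->  [[91, -214], [128, -301]]
... * rho(a) = [[-5, -12], [-7, -17]]  ->  [[1043, 2546], [1467, 3581]]
... * rho(c^-1) = [[3, -4], [1, -1]]  ->  [[5675, -6718], [7982, -9449]]
... * rho(c^-1) = [[3, -4], [1, -1]]  ->  [[10307, -15982], [14497, -22479]]
... * rho(c^-1) = [[3, -4], [1, -1]]  ->  [[14939, -25246], [21012, -35509]]
... * rho(a) = [[-5, -12], [-7, -17]]  ->  [[102027, 249914], [143503, 351509]]
... * rho(c^-1) = [[3, -4], [1, -1]]  ->  [[555995, -658022], [782018, -925521]]
tr = 555995 + -925521 = -369526

-369526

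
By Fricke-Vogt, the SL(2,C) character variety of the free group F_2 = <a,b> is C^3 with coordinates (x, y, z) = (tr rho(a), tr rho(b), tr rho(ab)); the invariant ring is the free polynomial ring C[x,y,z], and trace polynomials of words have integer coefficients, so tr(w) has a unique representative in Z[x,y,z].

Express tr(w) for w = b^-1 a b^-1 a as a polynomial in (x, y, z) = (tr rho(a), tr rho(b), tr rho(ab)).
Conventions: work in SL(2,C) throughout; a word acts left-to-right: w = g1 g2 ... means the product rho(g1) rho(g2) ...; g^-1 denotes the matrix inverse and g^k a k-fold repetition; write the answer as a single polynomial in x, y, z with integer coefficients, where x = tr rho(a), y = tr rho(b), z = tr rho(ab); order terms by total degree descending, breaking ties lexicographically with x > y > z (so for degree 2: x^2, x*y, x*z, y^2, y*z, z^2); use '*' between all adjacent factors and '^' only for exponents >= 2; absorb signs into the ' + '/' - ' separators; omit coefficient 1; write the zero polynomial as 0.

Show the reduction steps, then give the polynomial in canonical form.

x^2*y^2 - 2*x*y*z + z^2 - 2

next, tr(a^2) = tr(a) tr(a) - tr(1) = x^2 - 2
tr(a^2 b) = tr(a) tr(b a) - tr(b) = x*z - y
and tr(a b^-1 a) = tr(a^2) tr(b) - tr(a^2 b) = x^2*y - x*z - y
next, tr(a b a b) = tr(a b) tr(a b) - tr(1) = z^2 - 2
tr(a b^-1 a b) = tr(a b a) tr(b) - tr(a b a b) = x*y*z - y^2 - z^2 + 2
next, tr(b^-1 a b^-1 a) = tr(a b^-1 a) tr(b) - tr(a b^-1 a b) = x^2*y^2 - 2*x*y*z + z^2 - 2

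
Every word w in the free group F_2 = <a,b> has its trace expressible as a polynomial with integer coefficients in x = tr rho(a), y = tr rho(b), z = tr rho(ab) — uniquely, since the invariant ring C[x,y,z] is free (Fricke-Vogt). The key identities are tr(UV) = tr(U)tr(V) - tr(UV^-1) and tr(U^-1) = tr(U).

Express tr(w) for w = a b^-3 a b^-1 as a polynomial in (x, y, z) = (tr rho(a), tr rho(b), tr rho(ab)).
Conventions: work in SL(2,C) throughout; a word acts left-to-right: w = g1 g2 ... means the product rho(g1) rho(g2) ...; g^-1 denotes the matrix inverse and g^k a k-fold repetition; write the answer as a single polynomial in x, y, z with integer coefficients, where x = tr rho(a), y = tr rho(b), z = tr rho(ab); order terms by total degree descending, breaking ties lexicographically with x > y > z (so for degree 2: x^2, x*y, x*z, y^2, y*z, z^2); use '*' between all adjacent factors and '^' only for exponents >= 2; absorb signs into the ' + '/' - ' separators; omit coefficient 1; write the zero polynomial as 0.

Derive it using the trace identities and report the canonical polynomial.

x^2*y^4 - 2*x*y^3*z - 2*x^2*y^2 + y^2*z^2 + 3*x*y*z - y^2 - z^2 + 2

trace(a^2) = trace(a) * trace(a) - trace(1) = x^2 - 2
trace(a^2 b) = trace(a) * trace(b a) - trace(b) = x*z - y
trace(a b^-1 a) = trace(a^2) * trace(b) - trace(a^2 b) = x^2*y - x*z - y
trace(a b a b) = trace(b a) * trace(b a) - trace(1)   [split at repeated b] = z^2 - 2
apply: trace(a b^-1 a b) = trace(a b a) * trace(b) - trace(a b a b) = x*y*z - y^2 - z^2 + 2
apply: trace(a b^-1 a b^-1) = trace(a b^-1 a) * trace(b) - trace(a b^-1 a b) = x^2*y^2 - 2*x*y*z + z^2 - 2
use: trace(b^-1 a b^-1 a b^-1) = trace(a b^-1 a b^-1) * trace(b) - trace(a b^-1 a) = x^2*y^3 - 2*x*y^2*z - x^2*y + y*z^2 + x*z - y
trace(a b^-3 a b^-1) = trace(b^-1 a b^-1 a b^-1) * trace(b) - trace(b^-1 a b^-1 a) = x^2*y^4 - 2*x*y^3*z - 2*x^2*y^2 + y^2*z^2 + 3*x*y*z - y^2 - z^2 + 2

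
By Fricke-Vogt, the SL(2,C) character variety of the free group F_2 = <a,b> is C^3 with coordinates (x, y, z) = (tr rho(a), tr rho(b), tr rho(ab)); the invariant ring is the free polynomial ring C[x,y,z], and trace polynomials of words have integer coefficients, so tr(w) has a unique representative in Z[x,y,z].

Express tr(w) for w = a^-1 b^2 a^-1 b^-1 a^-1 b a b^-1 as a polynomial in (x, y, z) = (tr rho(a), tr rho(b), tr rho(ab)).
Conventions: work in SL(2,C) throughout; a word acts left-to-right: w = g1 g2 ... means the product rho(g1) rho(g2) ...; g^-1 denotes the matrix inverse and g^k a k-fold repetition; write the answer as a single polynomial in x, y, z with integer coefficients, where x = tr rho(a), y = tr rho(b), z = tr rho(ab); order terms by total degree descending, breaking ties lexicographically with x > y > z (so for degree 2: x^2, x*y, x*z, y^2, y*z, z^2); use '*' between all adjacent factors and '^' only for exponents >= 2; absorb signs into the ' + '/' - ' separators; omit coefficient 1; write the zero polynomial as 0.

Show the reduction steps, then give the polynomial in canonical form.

-x^2*y^3*z^2 + x^3*y^2*z + 2*x*y^4*z + 2*x*y^2*z^3 - x^2*y^3 - y^5 - 2*y^3*z^2 - y*z^4 - x^3*z - 6*x*y^2*z - x*z^3 + 2*x^2*y + 5*y^3 + 5*y*z^2 + 3*x*z - 5*y

trace(b^2 a) = trace(b)*trace(a b) - trace(a) = y*z - x
apply: trace(b^2) = trace(b)*trace(b) - trace(1) = y^2 - 2
apply: trace(b a^2 b) = trace(a)*trace(b^2 a) - trace(b^2) = x*y*z - x^2 - y^2 + 2
trace(b a b a) = trace(a b)*trace(a b) - trace(1)   [split at repeated a] = z^2 - 2
apply: trace(b a^2 b a) = trace(a)*trace(b a b a) - trace(b a b) = x*z^2 - y*z - x
apply: trace(a b a^-1 b a) = trace(b a^2 b)*trace(a) - trace(b a^2 b a) = x^2*y*z - x^3 - x*y^2 - x*z^2 + y*z + 3*x
apply: trace(a b a) = trace(a)*trace(b a) - trace(b) = x*z - y
use: trace(b a b a b) = trace(b)*trace(a b a b) - trace(a b a) = y*z^2 - x*z - y
trace(b a b a b a) = trace(a b a b)*trace(a b) - trace(b a)   [split at repeated a] = z^3 - 3*z
use: trace(a b a^-1 b a b) = trace(b a b a b)*trace(a) - trace(b a b a b a) = x*y*z^2 - x^2*z - z^3 - x*y + 3*z
trace(b a^-1 b a b^-1 a) = trace(a b a^-1 b a)*trace(b) - trace(a b a^-1 b a b) = x^2*y^2*z - x^3*y - x*y^3 - 2*x*y*z^2 + x^2*z + y^2*z + z^3 + 4*x*y - 3*z
trace(a^-1 b a b^-1 a^-1 b) = trace(b a^-1 b a b^-1)*trace(a) - trace(b a^-1 b a b^-1 a) = -x^2*y^2*z + x^3*y + x*y^3 + 2*x*y*z^2 - x^2*z - y^2*z - z^3 - 3*x*y + 3*z
use: trace(b a b^-1 a^-1 b a) = trace(a^-1 b a b a)*trace(b) - trace(a^-1 b a b a b) = -x*y*z^2 + x^2*z + y^2*z + z^3 - 3*z
apply: trace(a^3 b) = trace(a)*trace(b a^2) - trace(b a) = x^2*z - x*y - z
trace(a^2) = trace(a)*trace(a) - trace(1) = x^2 - 2
apply: trace(a^3) = trace(a)*trace(a^2) - trace(a) = x^3 - 3*x
use: trace(a b^2 a^2) = trace(b)*trace(a^3 b) - trace(a^3) = x^2*y*z - x^3 - x*y^2 - y*z + 3*x
use: trace(b a b^2) = trace(b)*trace(b a b) - trace(b a) = y^2*z - x*y - z
trace(a b^2 a^2 b) = trace(a)*trace(b a b^2 a) - trace(b a b^2) = x*y*z^2 - x^2*z - y^2*z + z
use: trace(a b^-1 a b^2 a) = trace(a b^2 a^2)*trace(b) - trace(a b^2 a^2 b) = x^2*y^2*z - x^3*y - x*y^3 - x*y*z^2 + x^2*z + 3*x*y - z
trace(a^2 b a^2 b) = trace(a)*trace(b a^2 b a) - trace(b a^2 b) = x^2*z^2 - 2*x*y*z + y^2 - 2
trace(a^2 b a^2) = trace(a)*trace(a b a^2) - trace(a b a) = x^3*z - x^2*y - 2*x*z + y
trace(a b^2 a^2 b a) = trace(b)*trace(a^2 b a^2 b) - trace(a^2 b a^2) = x^2*y*z^2 - x^3*z - 2*x*y^2*z + x^2*y + y^3 + 2*x*z - 3*y
trace(a^2 b a b a b) = trace(a)*trace(b a b a b a) - trace(b a b a b) = x*z^3 - y*z^2 - 2*x*z + y
trace(a^2 b a b a) = trace(a)*trace(b a b a^2) - trace(b a b a) = x^2*z^2 - x*y*z - x^2 - z^2 + 2
trace(a b^2 a^2 b a b) = trace(b)*trace(a^2 b a b a b) - trace(a^2 b a b a) = x*y*z^3 - x^2*z^2 - y^2*z^2 - x*y*z + x^2 + y^2 + z^2 - 2
trace(a b a b^-1 a b^2 a) = trace(a b^2 a^2 b a)*trace(b) - trace(a b^2 a^2 b a b) = x^2*y^2*z^2 - x^3*y*z - 2*x*y^3*z - x*y*z^3 + x^2*y^2 + x^2*z^2 + y^4 + y^2*z^2 + 3*x*y*z - x^2 - 4*y^2 - z^2 + 2
trace(b^2 a b a b a) = trace(b)*trace(a b a b a b) - trace(a b a b a) = y*z^3 - x*z^2 - 2*y*z + x
trace(b^2 a b a b) = trace(b)*trace(a b a b^2) - trace(a b a b) = y^2*z^2 - x*y*z - y^2 - z^2 + 2
apply: trace(a b^2 a b a b a) = trace(a)*trace(b^2 a b a b a) - trace(b^2 a b a b) = x*y*z^3 - x^2*z^2 - y^2*z^2 - x*y*z + x^2 + y^2 + z^2 - 2
use: trace(a b a b a b a b) = trace(a b)*trace(a b a b a b) - trace(a^-1 b^-1 a^-1 b^-1)   [split at repeated a] = z^4 - 4*z^2 + 2
trace(a b^2 a b a b a b) = trace(b)*trace(a b a b a b a b) - trace(a b a b a b a) = y*z^4 - x*z^3 - 3*y*z^2 + 2*x*z + y
trace(a b a b^-1 a b^2 a b) = trace(a b^2 a b a b a)*trace(b) - trace(a b^2 a b a b a b) = x*y^2*z^3 - x^2*y*z^2 - y^3*z^2 - y*z^4 - x*y^2*z + x*z^3 + x^2*y + y^3 + 4*y*z^2 - 2*x*z - 3*y
trace(b a b^-1 a b^2 a b^-1 a) = trace(a b a b^-1 a b^2 a)*trace(b) - trace(a b a b^-1 a b^2 a b) = x^2*y^3*z^2 - x^3*y^2*z - 2*x*y^4*z - 2*x*y^2*z^3 + x^2*y^3 + 2*x^2*y*z^2 + y^5 + 2*y^3*z^2 + y*z^4 + 4*x*y^2*z - x*z^3 - 2*x^2*y - 5*y^3 - 5*y*z^2 + 2*x*z + 5*y
trace(b^2 a b^-1 a^-1 b a b^-1 a) = trace(b a b^-1 a b^2 a b^-1)*trace(a) - trace(b a b^-1 a b^2 a b^-1 a) = -x^2*y^3*z^2 + 2*x^3*y^2*z + 2*x*y^4*z + 2*x*y^2*z^3 - x^4*y - 2*x^2*y^3 - 3*x^2*y*z^2 - y^5 - 2*y^3*z^2 - y*z^4 + x^3*z - 4*x*y^2*z + x*z^3 + 5*x^2*y + 5*y^3 + 5*y*z^2 - 3*x*z - 5*y
trace(b^-1 a^-1 b a b^-1 a^-1 b^2 a) = trace(b^2 a b^-1 a^-1 b a b^-1)*trace(a) - trace(b^2 a b^-1 a^-1 b a b^-1 a) = x^2*y^3*z^2 - 2*x^3*y^2*z - 2*x*y^4*z - 2*x*y^2*z^3 + x^4*y + 2*x^2*y^3 + 2*x^2*y*z^2 + y^5 + 2*y^3*z^2 + y*z^4 + 5*x*y^2*z - 5*x^2*y - 5*y^3 - 5*y*z^2 + 5*y
trace(a^-1 b^2 a^-1 b^-1 a^-1 b a b^-1) = trace(b^-1 a^-1 b a b^-1 a^-1 b^2)*trace(a) - trace(b^-1 a^-1 b a b^-1 a^-1 b^2 a) = -x^2*y^3*z^2 + x^3*y^2*z + 2*x*y^4*z + 2*x*y^2*z^3 - x^2*y^3 - y^5 - 2*y^3*z^2 - y*z^4 - x^3*z - 6*x*y^2*z - x*z^3 + 2*x^2*y + 5*y^3 + 5*y*z^2 + 3*x*z - 5*y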